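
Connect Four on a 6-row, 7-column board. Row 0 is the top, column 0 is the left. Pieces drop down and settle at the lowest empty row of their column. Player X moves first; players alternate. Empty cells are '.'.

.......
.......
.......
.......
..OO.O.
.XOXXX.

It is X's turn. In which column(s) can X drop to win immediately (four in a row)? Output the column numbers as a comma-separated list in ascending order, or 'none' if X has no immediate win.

col 0: drop X → no win
col 1: drop X → no win
col 2: drop X → no win
col 3: drop X → no win
col 4: drop X → no win
col 5: drop X → no win
col 6: drop X → WIN!

Answer: 6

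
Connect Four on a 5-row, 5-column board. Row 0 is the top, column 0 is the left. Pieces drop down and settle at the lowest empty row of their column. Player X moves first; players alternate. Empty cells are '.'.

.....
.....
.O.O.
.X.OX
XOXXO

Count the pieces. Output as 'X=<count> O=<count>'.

X=5 O=5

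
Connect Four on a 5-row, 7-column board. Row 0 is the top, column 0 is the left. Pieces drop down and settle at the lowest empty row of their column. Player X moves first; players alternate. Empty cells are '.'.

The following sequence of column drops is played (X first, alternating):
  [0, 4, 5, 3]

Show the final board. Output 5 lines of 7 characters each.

Answer: .......
.......
.......
.......
X..OOX.

Derivation:
Move 1: X drops in col 0, lands at row 4
Move 2: O drops in col 4, lands at row 4
Move 3: X drops in col 5, lands at row 4
Move 4: O drops in col 3, lands at row 4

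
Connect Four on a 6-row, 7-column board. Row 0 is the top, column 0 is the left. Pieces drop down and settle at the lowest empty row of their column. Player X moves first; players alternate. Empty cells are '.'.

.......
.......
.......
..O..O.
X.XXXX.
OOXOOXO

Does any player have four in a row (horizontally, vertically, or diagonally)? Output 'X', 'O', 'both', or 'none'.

X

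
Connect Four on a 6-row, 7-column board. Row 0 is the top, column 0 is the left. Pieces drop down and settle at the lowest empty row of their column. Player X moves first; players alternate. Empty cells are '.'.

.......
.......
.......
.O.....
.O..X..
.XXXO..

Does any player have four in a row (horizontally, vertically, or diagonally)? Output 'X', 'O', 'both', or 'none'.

none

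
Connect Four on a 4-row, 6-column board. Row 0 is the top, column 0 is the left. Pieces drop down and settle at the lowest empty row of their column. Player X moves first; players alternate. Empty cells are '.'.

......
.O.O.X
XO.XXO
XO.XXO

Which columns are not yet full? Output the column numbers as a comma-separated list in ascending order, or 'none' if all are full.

col 0: top cell = '.' → open
col 1: top cell = '.' → open
col 2: top cell = '.' → open
col 3: top cell = '.' → open
col 4: top cell = '.' → open
col 5: top cell = '.' → open

Answer: 0,1,2,3,4,5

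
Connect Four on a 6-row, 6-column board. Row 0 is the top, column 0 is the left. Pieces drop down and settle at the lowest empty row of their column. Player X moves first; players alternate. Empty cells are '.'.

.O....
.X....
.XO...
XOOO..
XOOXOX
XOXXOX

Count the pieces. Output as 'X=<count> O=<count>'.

X=10 O=10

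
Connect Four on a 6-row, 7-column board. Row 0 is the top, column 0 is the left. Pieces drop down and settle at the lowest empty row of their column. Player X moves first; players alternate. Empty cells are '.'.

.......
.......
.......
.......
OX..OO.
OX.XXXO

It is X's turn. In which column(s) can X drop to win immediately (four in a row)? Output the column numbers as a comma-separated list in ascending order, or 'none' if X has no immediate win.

col 0: drop X → no win
col 1: drop X → no win
col 2: drop X → WIN!
col 3: drop X → no win
col 4: drop X → no win
col 5: drop X → no win
col 6: drop X → no win

Answer: 2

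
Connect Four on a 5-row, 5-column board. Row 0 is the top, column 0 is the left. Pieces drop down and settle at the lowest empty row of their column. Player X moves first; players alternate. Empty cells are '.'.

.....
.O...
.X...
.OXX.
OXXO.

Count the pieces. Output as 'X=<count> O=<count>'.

X=5 O=4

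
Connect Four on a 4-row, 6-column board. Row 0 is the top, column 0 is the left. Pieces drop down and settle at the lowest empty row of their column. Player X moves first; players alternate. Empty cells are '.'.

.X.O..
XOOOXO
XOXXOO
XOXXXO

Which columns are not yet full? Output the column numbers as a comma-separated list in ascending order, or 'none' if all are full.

col 0: top cell = '.' → open
col 1: top cell = 'X' → FULL
col 2: top cell = '.' → open
col 3: top cell = 'O' → FULL
col 4: top cell = '.' → open
col 5: top cell = '.' → open

Answer: 0,2,4,5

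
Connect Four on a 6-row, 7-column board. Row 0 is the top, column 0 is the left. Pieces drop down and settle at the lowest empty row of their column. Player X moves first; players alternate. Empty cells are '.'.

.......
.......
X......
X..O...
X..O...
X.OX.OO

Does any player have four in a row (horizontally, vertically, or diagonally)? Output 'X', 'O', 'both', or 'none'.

X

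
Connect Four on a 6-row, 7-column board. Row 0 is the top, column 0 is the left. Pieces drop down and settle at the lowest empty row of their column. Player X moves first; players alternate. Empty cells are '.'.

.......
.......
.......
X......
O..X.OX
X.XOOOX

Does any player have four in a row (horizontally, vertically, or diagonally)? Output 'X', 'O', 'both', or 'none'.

none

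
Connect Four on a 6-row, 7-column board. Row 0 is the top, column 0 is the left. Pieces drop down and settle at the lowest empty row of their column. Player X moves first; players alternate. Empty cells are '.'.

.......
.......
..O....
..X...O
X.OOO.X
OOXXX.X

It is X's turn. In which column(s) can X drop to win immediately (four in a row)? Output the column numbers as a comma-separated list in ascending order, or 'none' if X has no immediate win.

col 0: drop X → no win
col 1: drop X → no win
col 2: drop X → no win
col 3: drop X → no win
col 4: drop X → no win
col 5: drop X → WIN!
col 6: drop X → no win

Answer: 5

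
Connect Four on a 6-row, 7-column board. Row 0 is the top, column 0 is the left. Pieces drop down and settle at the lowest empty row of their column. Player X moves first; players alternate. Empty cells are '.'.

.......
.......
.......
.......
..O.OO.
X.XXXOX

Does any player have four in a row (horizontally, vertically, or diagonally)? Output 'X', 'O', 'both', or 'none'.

none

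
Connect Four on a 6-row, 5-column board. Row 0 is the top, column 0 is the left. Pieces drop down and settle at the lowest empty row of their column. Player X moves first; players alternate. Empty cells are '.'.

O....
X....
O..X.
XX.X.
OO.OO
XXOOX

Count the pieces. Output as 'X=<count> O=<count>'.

X=8 O=8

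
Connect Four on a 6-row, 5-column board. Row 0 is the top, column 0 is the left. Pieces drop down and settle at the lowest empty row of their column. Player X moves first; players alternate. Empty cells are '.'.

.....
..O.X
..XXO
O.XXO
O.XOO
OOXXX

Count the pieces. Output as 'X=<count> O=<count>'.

X=9 O=9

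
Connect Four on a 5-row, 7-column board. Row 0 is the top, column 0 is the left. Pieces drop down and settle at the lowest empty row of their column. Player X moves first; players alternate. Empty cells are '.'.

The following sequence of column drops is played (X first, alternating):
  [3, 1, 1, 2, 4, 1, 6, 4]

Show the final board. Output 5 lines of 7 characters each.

Move 1: X drops in col 3, lands at row 4
Move 2: O drops in col 1, lands at row 4
Move 3: X drops in col 1, lands at row 3
Move 4: O drops in col 2, lands at row 4
Move 5: X drops in col 4, lands at row 4
Move 6: O drops in col 1, lands at row 2
Move 7: X drops in col 6, lands at row 4
Move 8: O drops in col 4, lands at row 3

Answer: .......
.......
.O.....
.X..O..
.OOXX.X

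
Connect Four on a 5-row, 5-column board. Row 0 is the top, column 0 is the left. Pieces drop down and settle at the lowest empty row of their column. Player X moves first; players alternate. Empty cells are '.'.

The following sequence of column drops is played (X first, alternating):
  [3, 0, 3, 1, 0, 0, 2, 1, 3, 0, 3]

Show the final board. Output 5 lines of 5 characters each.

Answer: .....
O..X.
O..X.
XO.X.
OOXX.

Derivation:
Move 1: X drops in col 3, lands at row 4
Move 2: O drops in col 0, lands at row 4
Move 3: X drops in col 3, lands at row 3
Move 4: O drops in col 1, lands at row 4
Move 5: X drops in col 0, lands at row 3
Move 6: O drops in col 0, lands at row 2
Move 7: X drops in col 2, lands at row 4
Move 8: O drops in col 1, lands at row 3
Move 9: X drops in col 3, lands at row 2
Move 10: O drops in col 0, lands at row 1
Move 11: X drops in col 3, lands at row 1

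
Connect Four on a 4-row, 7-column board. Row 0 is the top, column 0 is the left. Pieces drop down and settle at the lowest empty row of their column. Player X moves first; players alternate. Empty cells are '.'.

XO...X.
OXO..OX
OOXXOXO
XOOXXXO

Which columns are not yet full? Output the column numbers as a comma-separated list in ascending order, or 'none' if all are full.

col 0: top cell = 'X' → FULL
col 1: top cell = 'O' → FULL
col 2: top cell = '.' → open
col 3: top cell = '.' → open
col 4: top cell = '.' → open
col 5: top cell = 'X' → FULL
col 6: top cell = '.' → open

Answer: 2,3,4,6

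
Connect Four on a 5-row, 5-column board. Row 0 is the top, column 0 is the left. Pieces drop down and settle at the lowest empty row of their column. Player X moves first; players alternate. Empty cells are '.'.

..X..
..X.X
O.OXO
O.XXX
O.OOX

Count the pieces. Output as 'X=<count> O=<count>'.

X=8 O=7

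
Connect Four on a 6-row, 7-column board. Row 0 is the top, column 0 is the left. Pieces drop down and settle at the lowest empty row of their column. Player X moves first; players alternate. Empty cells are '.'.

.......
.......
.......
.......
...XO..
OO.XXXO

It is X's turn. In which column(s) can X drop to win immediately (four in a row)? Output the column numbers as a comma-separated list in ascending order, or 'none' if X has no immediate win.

col 0: drop X → no win
col 1: drop X → no win
col 2: drop X → WIN!
col 3: drop X → no win
col 4: drop X → no win
col 5: drop X → no win
col 6: drop X → no win

Answer: 2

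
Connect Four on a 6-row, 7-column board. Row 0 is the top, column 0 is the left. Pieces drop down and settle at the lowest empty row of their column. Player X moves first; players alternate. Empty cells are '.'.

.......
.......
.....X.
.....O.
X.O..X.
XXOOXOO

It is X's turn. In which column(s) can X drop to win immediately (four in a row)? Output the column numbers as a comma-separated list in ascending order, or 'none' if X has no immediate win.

Answer: none

Derivation:
col 0: drop X → no win
col 1: drop X → no win
col 2: drop X → no win
col 3: drop X → no win
col 4: drop X → no win
col 5: drop X → no win
col 6: drop X → no win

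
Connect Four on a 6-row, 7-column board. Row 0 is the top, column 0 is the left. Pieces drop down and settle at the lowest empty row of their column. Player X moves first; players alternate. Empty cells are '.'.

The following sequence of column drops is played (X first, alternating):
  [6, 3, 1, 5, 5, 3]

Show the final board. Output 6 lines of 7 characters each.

Move 1: X drops in col 6, lands at row 5
Move 2: O drops in col 3, lands at row 5
Move 3: X drops in col 1, lands at row 5
Move 4: O drops in col 5, lands at row 5
Move 5: X drops in col 5, lands at row 4
Move 6: O drops in col 3, lands at row 4

Answer: .......
.......
.......
.......
...O.X.
.X.O.OX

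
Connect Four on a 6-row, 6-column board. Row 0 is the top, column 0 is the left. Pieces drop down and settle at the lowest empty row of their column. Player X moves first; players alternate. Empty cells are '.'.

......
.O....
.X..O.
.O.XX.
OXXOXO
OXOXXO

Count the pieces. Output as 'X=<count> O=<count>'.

X=9 O=9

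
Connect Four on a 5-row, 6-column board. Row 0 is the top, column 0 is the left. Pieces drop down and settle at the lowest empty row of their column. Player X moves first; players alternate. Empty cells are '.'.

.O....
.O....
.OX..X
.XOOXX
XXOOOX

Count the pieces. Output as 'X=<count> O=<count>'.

X=8 O=8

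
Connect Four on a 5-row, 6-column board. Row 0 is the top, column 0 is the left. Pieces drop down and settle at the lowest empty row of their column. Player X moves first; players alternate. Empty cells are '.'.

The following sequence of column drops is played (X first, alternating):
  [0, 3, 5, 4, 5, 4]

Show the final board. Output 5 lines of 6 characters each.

Answer: ......
......
......
....OX
X..OOX

Derivation:
Move 1: X drops in col 0, lands at row 4
Move 2: O drops in col 3, lands at row 4
Move 3: X drops in col 5, lands at row 4
Move 4: O drops in col 4, lands at row 4
Move 5: X drops in col 5, lands at row 3
Move 6: O drops in col 4, lands at row 3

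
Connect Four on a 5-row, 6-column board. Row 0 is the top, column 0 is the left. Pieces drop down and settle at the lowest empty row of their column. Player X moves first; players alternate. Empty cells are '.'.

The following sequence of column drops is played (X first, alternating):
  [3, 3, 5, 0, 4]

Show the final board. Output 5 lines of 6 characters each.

Answer: ......
......
......
...O..
O..XXX

Derivation:
Move 1: X drops in col 3, lands at row 4
Move 2: O drops in col 3, lands at row 3
Move 3: X drops in col 5, lands at row 4
Move 4: O drops in col 0, lands at row 4
Move 5: X drops in col 4, lands at row 4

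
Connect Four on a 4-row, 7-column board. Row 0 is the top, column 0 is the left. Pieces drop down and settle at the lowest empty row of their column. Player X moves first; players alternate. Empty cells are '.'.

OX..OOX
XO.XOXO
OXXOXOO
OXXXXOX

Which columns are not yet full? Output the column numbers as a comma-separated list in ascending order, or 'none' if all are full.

Answer: 2,3

Derivation:
col 0: top cell = 'O' → FULL
col 1: top cell = 'X' → FULL
col 2: top cell = '.' → open
col 3: top cell = '.' → open
col 4: top cell = 'O' → FULL
col 5: top cell = 'O' → FULL
col 6: top cell = 'X' → FULL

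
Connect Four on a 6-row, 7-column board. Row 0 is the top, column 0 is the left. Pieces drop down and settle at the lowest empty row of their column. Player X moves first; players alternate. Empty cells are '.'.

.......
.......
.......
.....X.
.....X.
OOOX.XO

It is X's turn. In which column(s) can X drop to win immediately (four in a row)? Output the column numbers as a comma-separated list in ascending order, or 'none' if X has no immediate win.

col 0: drop X → no win
col 1: drop X → no win
col 2: drop X → no win
col 3: drop X → no win
col 4: drop X → no win
col 5: drop X → WIN!
col 6: drop X → no win

Answer: 5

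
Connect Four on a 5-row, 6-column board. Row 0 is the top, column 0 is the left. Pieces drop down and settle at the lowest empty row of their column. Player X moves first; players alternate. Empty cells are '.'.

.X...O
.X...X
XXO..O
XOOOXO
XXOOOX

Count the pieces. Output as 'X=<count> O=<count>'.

X=10 O=10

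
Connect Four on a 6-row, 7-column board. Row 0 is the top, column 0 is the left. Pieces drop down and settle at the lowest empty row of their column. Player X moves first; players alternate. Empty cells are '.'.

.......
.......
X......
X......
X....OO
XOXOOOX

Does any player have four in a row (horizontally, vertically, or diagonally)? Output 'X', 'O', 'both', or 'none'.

X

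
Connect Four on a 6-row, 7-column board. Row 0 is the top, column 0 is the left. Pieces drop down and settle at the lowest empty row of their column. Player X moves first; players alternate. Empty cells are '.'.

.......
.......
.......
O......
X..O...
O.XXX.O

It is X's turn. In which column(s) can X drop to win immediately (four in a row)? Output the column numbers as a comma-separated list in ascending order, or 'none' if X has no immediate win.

col 0: drop X → no win
col 1: drop X → WIN!
col 2: drop X → no win
col 3: drop X → no win
col 4: drop X → no win
col 5: drop X → WIN!
col 6: drop X → no win

Answer: 1,5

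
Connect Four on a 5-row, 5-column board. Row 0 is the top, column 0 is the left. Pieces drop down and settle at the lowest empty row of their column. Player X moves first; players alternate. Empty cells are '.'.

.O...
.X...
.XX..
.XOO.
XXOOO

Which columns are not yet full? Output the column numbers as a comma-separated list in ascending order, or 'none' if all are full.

Answer: 0,2,3,4

Derivation:
col 0: top cell = '.' → open
col 1: top cell = 'O' → FULL
col 2: top cell = '.' → open
col 3: top cell = '.' → open
col 4: top cell = '.' → open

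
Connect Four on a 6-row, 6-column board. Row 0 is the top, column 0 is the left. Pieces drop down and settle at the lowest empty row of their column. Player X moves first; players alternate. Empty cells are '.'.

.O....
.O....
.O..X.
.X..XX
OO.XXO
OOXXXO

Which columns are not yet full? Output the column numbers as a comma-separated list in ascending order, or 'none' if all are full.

col 0: top cell = '.' → open
col 1: top cell = 'O' → FULL
col 2: top cell = '.' → open
col 3: top cell = '.' → open
col 4: top cell = '.' → open
col 5: top cell = '.' → open

Answer: 0,2,3,4,5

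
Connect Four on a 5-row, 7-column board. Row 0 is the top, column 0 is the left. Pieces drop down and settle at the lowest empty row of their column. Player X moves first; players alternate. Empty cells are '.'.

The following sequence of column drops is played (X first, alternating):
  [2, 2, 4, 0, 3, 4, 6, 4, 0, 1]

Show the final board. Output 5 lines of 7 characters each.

Move 1: X drops in col 2, lands at row 4
Move 2: O drops in col 2, lands at row 3
Move 3: X drops in col 4, lands at row 4
Move 4: O drops in col 0, lands at row 4
Move 5: X drops in col 3, lands at row 4
Move 6: O drops in col 4, lands at row 3
Move 7: X drops in col 6, lands at row 4
Move 8: O drops in col 4, lands at row 2
Move 9: X drops in col 0, lands at row 3
Move 10: O drops in col 1, lands at row 4

Answer: .......
.......
....O..
X.O.O..
OOXXX.X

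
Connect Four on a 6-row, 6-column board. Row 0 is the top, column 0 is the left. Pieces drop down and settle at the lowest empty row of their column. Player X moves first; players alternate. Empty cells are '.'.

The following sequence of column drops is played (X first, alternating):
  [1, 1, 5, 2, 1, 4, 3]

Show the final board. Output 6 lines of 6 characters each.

Move 1: X drops in col 1, lands at row 5
Move 2: O drops in col 1, lands at row 4
Move 3: X drops in col 5, lands at row 5
Move 4: O drops in col 2, lands at row 5
Move 5: X drops in col 1, lands at row 3
Move 6: O drops in col 4, lands at row 5
Move 7: X drops in col 3, lands at row 5

Answer: ......
......
......
.X....
.O....
.XOXOX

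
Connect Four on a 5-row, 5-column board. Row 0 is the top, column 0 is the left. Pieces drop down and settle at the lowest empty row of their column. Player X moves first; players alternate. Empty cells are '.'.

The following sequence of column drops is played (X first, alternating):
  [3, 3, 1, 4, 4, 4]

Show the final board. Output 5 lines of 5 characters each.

Move 1: X drops in col 3, lands at row 4
Move 2: O drops in col 3, lands at row 3
Move 3: X drops in col 1, lands at row 4
Move 4: O drops in col 4, lands at row 4
Move 5: X drops in col 4, lands at row 3
Move 6: O drops in col 4, lands at row 2

Answer: .....
.....
....O
...OX
.X.XO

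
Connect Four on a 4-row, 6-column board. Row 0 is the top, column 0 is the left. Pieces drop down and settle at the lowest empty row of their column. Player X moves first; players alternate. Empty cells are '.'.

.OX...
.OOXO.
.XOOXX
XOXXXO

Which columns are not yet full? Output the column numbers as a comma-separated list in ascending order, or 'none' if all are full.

col 0: top cell = '.' → open
col 1: top cell = 'O' → FULL
col 2: top cell = 'X' → FULL
col 3: top cell = '.' → open
col 4: top cell = '.' → open
col 5: top cell = '.' → open

Answer: 0,3,4,5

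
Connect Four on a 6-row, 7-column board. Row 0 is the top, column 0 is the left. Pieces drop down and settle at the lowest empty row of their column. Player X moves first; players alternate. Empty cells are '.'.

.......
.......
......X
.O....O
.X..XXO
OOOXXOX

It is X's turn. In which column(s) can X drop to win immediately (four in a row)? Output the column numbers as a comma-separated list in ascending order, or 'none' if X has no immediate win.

Answer: 5

Derivation:
col 0: drop X → no win
col 1: drop X → no win
col 2: drop X → no win
col 3: drop X → no win
col 4: drop X → no win
col 5: drop X → WIN!
col 6: drop X → no win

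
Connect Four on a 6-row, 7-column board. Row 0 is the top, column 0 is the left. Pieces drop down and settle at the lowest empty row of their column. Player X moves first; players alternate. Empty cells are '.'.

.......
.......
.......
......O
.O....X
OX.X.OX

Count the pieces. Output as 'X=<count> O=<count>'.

X=4 O=4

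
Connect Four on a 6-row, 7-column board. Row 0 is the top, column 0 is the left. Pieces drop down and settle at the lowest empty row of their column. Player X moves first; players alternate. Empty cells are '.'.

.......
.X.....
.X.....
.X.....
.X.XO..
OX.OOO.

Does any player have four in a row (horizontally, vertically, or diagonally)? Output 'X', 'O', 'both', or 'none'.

X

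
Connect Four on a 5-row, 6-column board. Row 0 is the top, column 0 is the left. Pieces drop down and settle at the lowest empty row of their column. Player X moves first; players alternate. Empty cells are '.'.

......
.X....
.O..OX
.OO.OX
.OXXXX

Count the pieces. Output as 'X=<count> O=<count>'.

X=7 O=6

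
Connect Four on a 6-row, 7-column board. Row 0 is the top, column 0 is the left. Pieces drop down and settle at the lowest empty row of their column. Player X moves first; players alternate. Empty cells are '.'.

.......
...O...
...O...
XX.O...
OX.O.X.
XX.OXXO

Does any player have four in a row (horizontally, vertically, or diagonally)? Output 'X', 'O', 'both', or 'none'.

O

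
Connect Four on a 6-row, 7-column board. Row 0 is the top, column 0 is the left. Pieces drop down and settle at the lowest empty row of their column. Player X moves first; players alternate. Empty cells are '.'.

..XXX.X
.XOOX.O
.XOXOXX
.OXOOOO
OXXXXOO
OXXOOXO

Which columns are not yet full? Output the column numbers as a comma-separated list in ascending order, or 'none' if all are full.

col 0: top cell = '.' → open
col 1: top cell = '.' → open
col 2: top cell = 'X' → FULL
col 3: top cell = 'X' → FULL
col 4: top cell = 'X' → FULL
col 5: top cell = '.' → open
col 6: top cell = 'X' → FULL

Answer: 0,1,5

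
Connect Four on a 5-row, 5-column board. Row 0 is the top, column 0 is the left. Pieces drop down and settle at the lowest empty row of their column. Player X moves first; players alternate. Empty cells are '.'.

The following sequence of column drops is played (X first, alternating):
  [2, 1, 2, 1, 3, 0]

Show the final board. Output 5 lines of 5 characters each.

Answer: .....
.....
.....
.OX..
OOXX.

Derivation:
Move 1: X drops in col 2, lands at row 4
Move 2: O drops in col 1, lands at row 4
Move 3: X drops in col 2, lands at row 3
Move 4: O drops in col 1, lands at row 3
Move 5: X drops in col 3, lands at row 4
Move 6: O drops in col 0, lands at row 4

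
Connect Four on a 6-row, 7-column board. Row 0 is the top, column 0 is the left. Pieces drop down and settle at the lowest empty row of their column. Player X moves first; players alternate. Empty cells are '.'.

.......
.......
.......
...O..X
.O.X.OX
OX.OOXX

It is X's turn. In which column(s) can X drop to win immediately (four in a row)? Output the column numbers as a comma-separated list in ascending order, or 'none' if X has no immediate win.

col 0: drop X → no win
col 1: drop X → no win
col 2: drop X → no win
col 3: drop X → no win
col 4: drop X → no win
col 5: drop X → no win
col 6: drop X → WIN!

Answer: 6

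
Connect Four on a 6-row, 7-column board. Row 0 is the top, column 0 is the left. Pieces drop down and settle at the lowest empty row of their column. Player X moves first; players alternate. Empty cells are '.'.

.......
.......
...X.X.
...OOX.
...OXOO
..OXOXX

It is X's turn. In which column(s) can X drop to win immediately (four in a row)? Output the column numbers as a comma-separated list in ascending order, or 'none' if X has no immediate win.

col 0: drop X → no win
col 1: drop X → no win
col 2: drop X → no win
col 3: drop X → no win
col 4: drop X → no win
col 5: drop X → no win
col 6: drop X → no win

Answer: none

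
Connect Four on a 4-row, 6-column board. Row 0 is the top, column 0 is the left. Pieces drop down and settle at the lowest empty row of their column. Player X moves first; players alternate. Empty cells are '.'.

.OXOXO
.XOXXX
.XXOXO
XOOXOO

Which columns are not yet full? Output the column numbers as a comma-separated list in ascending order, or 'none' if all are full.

col 0: top cell = '.' → open
col 1: top cell = 'O' → FULL
col 2: top cell = 'X' → FULL
col 3: top cell = 'O' → FULL
col 4: top cell = 'X' → FULL
col 5: top cell = 'O' → FULL

Answer: 0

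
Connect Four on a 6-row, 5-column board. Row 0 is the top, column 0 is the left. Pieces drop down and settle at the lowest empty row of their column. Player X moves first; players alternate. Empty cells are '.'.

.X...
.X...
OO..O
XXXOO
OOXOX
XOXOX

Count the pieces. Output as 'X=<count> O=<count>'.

X=10 O=10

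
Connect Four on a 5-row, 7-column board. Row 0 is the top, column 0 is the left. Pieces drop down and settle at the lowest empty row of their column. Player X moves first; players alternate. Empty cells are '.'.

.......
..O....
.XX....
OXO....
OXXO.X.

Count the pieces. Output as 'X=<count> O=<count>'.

X=6 O=5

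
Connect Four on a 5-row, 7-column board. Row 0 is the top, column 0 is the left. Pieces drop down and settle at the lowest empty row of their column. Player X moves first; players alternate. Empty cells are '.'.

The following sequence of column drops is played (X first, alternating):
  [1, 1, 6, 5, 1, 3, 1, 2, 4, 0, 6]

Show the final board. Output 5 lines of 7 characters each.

Answer: .......
.X.....
.X.....
.O....X
OXOOXOX

Derivation:
Move 1: X drops in col 1, lands at row 4
Move 2: O drops in col 1, lands at row 3
Move 3: X drops in col 6, lands at row 4
Move 4: O drops in col 5, lands at row 4
Move 5: X drops in col 1, lands at row 2
Move 6: O drops in col 3, lands at row 4
Move 7: X drops in col 1, lands at row 1
Move 8: O drops in col 2, lands at row 4
Move 9: X drops in col 4, lands at row 4
Move 10: O drops in col 0, lands at row 4
Move 11: X drops in col 6, lands at row 3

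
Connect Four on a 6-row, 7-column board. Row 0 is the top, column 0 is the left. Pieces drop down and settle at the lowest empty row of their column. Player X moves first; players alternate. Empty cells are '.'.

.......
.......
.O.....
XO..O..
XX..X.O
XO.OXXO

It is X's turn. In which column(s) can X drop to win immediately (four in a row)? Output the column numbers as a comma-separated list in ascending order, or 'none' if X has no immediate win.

col 0: drop X → WIN!
col 1: drop X → no win
col 2: drop X → no win
col 3: drop X → no win
col 4: drop X → no win
col 5: drop X → no win
col 6: drop X → no win

Answer: 0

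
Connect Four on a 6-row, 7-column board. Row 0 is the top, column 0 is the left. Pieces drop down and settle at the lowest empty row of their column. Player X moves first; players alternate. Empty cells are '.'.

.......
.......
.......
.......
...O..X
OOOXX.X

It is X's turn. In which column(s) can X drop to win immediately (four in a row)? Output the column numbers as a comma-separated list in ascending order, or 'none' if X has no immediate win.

Answer: 5

Derivation:
col 0: drop X → no win
col 1: drop X → no win
col 2: drop X → no win
col 3: drop X → no win
col 4: drop X → no win
col 5: drop X → WIN!
col 6: drop X → no win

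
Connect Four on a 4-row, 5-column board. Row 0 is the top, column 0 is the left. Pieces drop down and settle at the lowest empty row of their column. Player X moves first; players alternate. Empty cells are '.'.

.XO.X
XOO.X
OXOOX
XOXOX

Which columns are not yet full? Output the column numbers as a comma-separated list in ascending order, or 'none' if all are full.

col 0: top cell = '.' → open
col 1: top cell = 'X' → FULL
col 2: top cell = 'O' → FULL
col 3: top cell = '.' → open
col 4: top cell = 'X' → FULL

Answer: 0,3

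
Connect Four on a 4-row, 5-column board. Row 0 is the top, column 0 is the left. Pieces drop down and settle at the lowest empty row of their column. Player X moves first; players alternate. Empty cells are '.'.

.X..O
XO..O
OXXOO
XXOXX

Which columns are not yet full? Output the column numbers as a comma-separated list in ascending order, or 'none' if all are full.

col 0: top cell = '.' → open
col 1: top cell = 'X' → FULL
col 2: top cell = '.' → open
col 3: top cell = '.' → open
col 4: top cell = 'O' → FULL

Answer: 0,2,3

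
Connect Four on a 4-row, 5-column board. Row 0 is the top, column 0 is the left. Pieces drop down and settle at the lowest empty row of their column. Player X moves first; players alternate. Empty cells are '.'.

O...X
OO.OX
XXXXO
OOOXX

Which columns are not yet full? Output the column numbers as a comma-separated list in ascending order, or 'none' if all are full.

col 0: top cell = 'O' → FULL
col 1: top cell = '.' → open
col 2: top cell = '.' → open
col 3: top cell = '.' → open
col 4: top cell = 'X' → FULL

Answer: 1,2,3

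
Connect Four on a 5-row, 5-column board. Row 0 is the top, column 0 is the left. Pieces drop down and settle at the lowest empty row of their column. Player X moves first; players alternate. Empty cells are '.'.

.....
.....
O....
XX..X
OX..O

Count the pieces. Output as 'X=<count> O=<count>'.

X=4 O=3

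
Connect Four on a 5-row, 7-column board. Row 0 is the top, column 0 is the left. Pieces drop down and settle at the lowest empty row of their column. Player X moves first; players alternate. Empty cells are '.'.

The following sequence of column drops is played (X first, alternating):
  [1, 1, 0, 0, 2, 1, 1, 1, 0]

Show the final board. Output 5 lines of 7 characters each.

Answer: .O.....
.X.....
XO.....
OO.....
XXX....

Derivation:
Move 1: X drops in col 1, lands at row 4
Move 2: O drops in col 1, lands at row 3
Move 3: X drops in col 0, lands at row 4
Move 4: O drops in col 0, lands at row 3
Move 5: X drops in col 2, lands at row 4
Move 6: O drops in col 1, lands at row 2
Move 7: X drops in col 1, lands at row 1
Move 8: O drops in col 1, lands at row 0
Move 9: X drops in col 0, lands at row 2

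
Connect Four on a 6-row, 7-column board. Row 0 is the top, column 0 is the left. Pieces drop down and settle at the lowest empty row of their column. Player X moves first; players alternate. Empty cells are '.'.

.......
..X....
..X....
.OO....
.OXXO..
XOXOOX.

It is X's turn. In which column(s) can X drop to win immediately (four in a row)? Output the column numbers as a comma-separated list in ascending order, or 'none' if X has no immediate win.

Answer: none

Derivation:
col 0: drop X → no win
col 1: drop X → no win
col 2: drop X → no win
col 3: drop X → no win
col 4: drop X → no win
col 5: drop X → no win
col 6: drop X → no win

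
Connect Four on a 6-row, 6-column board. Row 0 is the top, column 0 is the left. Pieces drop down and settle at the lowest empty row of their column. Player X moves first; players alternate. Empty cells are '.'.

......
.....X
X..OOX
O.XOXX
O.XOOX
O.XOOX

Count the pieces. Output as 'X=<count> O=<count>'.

X=10 O=10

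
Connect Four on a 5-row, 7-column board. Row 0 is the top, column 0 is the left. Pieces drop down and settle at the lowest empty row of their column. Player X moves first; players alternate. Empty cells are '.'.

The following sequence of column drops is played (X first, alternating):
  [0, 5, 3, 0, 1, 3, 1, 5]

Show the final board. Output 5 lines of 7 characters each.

Move 1: X drops in col 0, lands at row 4
Move 2: O drops in col 5, lands at row 4
Move 3: X drops in col 3, lands at row 4
Move 4: O drops in col 0, lands at row 3
Move 5: X drops in col 1, lands at row 4
Move 6: O drops in col 3, lands at row 3
Move 7: X drops in col 1, lands at row 3
Move 8: O drops in col 5, lands at row 3

Answer: .......
.......
.......
OX.O.O.
XX.X.O.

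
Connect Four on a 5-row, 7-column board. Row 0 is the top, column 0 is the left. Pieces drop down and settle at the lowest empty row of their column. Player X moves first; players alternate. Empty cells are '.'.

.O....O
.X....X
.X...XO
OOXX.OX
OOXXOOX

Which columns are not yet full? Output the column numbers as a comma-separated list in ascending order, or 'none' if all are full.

col 0: top cell = '.' → open
col 1: top cell = 'O' → FULL
col 2: top cell = '.' → open
col 3: top cell = '.' → open
col 4: top cell = '.' → open
col 5: top cell = '.' → open
col 6: top cell = 'O' → FULL

Answer: 0,2,3,4,5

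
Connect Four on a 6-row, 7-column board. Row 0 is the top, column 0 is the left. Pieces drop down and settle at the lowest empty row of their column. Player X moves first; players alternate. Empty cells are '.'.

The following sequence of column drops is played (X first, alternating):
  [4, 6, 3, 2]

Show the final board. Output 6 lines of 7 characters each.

Answer: .......
.......
.......
.......
.......
..OXX.O

Derivation:
Move 1: X drops in col 4, lands at row 5
Move 2: O drops in col 6, lands at row 5
Move 3: X drops in col 3, lands at row 5
Move 4: O drops in col 2, lands at row 5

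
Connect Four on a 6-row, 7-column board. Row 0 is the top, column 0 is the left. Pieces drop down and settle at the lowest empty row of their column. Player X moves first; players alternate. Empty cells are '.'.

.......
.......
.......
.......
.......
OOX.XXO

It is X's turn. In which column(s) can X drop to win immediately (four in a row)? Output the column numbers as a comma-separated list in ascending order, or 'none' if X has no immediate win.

col 0: drop X → no win
col 1: drop X → no win
col 2: drop X → no win
col 3: drop X → WIN!
col 4: drop X → no win
col 5: drop X → no win
col 6: drop X → no win

Answer: 3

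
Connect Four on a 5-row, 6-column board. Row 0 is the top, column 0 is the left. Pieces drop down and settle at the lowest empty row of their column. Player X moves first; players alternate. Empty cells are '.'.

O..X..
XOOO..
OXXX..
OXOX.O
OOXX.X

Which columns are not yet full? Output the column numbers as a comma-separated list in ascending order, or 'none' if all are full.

Answer: 1,2,4,5

Derivation:
col 0: top cell = 'O' → FULL
col 1: top cell = '.' → open
col 2: top cell = '.' → open
col 3: top cell = 'X' → FULL
col 4: top cell = '.' → open
col 5: top cell = '.' → open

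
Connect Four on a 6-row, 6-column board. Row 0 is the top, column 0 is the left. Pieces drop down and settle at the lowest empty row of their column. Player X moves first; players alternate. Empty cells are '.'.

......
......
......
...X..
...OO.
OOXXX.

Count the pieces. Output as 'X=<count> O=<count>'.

X=4 O=4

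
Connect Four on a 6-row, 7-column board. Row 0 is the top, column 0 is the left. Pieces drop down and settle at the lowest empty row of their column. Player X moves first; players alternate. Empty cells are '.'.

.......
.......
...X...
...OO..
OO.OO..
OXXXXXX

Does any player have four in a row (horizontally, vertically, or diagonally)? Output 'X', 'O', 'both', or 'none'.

X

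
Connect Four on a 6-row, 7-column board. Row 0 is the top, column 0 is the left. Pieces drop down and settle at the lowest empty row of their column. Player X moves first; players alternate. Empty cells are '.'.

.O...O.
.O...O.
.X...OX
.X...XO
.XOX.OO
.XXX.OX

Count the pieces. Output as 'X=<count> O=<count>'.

X=10 O=10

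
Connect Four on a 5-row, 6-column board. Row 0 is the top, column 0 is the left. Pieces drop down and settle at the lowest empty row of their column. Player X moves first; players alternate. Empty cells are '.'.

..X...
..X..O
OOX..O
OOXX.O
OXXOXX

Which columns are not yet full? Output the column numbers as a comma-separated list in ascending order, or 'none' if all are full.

Answer: 0,1,3,4,5

Derivation:
col 0: top cell = '.' → open
col 1: top cell = '.' → open
col 2: top cell = 'X' → FULL
col 3: top cell = '.' → open
col 4: top cell = '.' → open
col 5: top cell = '.' → open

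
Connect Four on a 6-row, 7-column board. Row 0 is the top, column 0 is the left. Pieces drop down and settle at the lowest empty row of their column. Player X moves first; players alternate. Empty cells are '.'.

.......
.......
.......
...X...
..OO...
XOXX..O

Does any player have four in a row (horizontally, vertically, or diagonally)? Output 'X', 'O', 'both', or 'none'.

none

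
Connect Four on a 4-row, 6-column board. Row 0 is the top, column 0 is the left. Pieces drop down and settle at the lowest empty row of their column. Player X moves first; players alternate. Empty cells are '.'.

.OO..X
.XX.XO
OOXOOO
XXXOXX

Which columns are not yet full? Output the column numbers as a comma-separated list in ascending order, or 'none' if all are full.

Answer: 0,3,4

Derivation:
col 0: top cell = '.' → open
col 1: top cell = 'O' → FULL
col 2: top cell = 'O' → FULL
col 3: top cell = '.' → open
col 4: top cell = '.' → open
col 5: top cell = 'X' → FULL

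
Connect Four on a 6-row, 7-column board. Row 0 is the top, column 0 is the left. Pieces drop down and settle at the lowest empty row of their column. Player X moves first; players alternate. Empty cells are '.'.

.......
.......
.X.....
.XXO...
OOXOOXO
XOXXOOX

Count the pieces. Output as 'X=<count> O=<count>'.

X=9 O=9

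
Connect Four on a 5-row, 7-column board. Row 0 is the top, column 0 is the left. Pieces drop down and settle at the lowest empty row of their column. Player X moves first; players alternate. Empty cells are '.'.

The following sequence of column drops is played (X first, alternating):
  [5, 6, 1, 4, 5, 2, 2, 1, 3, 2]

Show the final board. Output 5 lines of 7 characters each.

Answer: .......
.......
..O....
.OX..X.
.XOXOXO

Derivation:
Move 1: X drops in col 5, lands at row 4
Move 2: O drops in col 6, lands at row 4
Move 3: X drops in col 1, lands at row 4
Move 4: O drops in col 4, lands at row 4
Move 5: X drops in col 5, lands at row 3
Move 6: O drops in col 2, lands at row 4
Move 7: X drops in col 2, lands at row 3
Move 8: O drops in col 1, lands at row 3
Move 9: X drops in col 3, lands at row 4
Move 10: O drops in col 2, lands at row 2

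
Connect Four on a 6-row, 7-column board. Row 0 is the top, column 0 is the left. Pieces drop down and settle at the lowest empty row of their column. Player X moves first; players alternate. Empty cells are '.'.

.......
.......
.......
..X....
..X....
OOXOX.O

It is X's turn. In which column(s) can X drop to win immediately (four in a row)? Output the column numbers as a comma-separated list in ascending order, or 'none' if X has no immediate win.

Answer: 2

Derivation:
col 0: drop X → no win
col 1: drop X → no win
col 2: drop X → WIN!
col 3: drop X → no win
col 4: drop X → no win
col 5: drop X → no win
col 6: drop X → no win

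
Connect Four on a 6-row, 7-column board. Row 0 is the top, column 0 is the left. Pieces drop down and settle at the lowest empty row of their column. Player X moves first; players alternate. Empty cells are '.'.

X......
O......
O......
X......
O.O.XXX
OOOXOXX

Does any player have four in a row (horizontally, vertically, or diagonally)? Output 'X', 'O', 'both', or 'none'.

none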